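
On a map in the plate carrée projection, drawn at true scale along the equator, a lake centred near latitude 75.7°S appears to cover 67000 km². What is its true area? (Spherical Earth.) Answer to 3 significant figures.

For the equirectangular projection with φ₀ = 0 (plate carrée), h = 1 along meridians and k = sec φ along parallels.
Areal scale = h·k = 1 × sec φ; at 75.7°, h = 1.000, k = 4.049, so h·k = 4.049.
True area = apparent / (areal scale) = 67000 / 4.049 ≈ 16500 km².

16500 km²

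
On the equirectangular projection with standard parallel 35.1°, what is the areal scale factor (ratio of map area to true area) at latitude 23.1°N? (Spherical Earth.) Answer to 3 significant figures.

In the equirectangular projection with standard parallel φ₀ = 35.1° (x = Rλ cos φ₀, y = Rφ), meridians are true-scale (h = 1) and the parallel scale is k = cos φ₀ / cos φ.
Areal scale = h·k = 1 × cos φ₀ / cos φ; at 23.1°, h = 1.000, k = 0.8895, so h·k = 0.8895.

0.889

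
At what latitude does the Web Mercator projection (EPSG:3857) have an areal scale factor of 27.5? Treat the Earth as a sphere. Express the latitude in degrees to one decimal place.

79.0°

Mercator areal scale is sec²φ.
sec²φ = 27.5  ⇒  cos²φ = 0.03636  ⇒  cos φ = 0.1907.
φ = arccos(0.1907) ≈ 79.0°.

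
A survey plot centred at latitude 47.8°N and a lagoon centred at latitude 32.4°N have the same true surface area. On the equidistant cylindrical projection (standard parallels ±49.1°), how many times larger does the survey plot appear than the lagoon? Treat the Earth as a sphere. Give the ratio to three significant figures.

With standard parallel φ₀ = 49.1°, the equirectangular projection gives x = Rλ cos φ₀, y = Rφ, so h = 1 and k = cos 49.1° / cos φ.
Areal scale at 47.8°: h·k = 1.000 × 0.9747 = 0.9747.
Areal scale at 32.4°: h·k = 1.000 × 0.7755 = 0.7755.
Ratio = 0.9747/0.7755 ≈ 1.26.

1.26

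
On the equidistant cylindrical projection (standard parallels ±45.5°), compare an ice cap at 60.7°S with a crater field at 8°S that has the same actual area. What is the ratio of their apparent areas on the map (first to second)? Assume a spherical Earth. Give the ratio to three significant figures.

The equidistant cylindrical projection with φ₀ = 45.5° has h = 1 (meridians true) and k = cos φ₀ / cos φ along parallels.
Areal scale at 60.7°: h·k = 1.000 × 1.432 = 1.432.
Areal scale at 8°: h·k = 1.000 × 0.7078 = 0.7078.
Ratio = 1.432/0.7078 ≈ 2.02.

2.02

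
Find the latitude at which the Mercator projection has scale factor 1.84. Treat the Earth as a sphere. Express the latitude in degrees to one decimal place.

Mercator scale is k = sec φ = 1/cos φ.
1/cos φ = 1.84  ⇒  cos φ = 0.5435  ⇒  φ = arccos(0.5435) ≈ 57.1°.

57.1°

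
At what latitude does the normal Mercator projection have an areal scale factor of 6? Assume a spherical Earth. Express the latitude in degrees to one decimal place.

Mercator areal scale is sec²φ.
sec²φ = 6  ⇒  cos²φ = 0.1667  ⇒  cos φ = 0.4082.
φ = arccos(0.4082) ≈ 65.9°.

65.9°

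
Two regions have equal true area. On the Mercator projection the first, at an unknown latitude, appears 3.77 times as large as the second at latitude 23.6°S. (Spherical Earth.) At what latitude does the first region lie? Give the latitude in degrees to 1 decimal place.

On Mercator, (apparent₁)/(apparent₂) = sec²φ₁ / sec²φ₂ when true areas are equal.
cos²φ₂ / cos²φ₁ = 3.77  ⇒  cos φ₁ = cos 23.6° / √3.77 = 0.9164/1.942 = 0.4720.
φ₁ = arccos(0.4720) ≈ 61.8°.

61.8°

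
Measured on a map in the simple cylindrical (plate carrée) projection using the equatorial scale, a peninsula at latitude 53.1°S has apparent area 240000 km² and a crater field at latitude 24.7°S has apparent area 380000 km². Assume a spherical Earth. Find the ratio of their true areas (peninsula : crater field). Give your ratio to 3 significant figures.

0.417

Plate carrée has h = 1 and k = sec φ, giving areal scale sec φ; true area = (apparent area) · cos φ.
True area of peninsula: 240000 × cos(53.1°) = 240000 × 0.6004 = 144100 km².
True area of crater field: 380000 × cos(24.7°) = 380000 × 0.9085 = 345200 km².
Ratio = 144100 / 345200 ≈ 0.417.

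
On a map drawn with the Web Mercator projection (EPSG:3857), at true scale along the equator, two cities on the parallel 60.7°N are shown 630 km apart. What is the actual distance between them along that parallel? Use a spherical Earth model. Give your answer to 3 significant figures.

308 km

The Mercator projection is conformal; its linear scale factor is the same in every direction and equals sec φ = 1/cos φ.
Along the parallel at 60.7°, map distances are exaggerated by k = sec 60.7° = 2.043.
True distance = 630 / 2.043 = 630 × cos 60.7° ≈ 308 km.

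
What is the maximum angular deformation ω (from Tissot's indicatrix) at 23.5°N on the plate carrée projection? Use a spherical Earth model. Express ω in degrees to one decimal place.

Plate carrée maps x = Rλ, y = Rφ. The meridian scale is h = 1 and the parallel scale is k = 1/cos φ = sec φ.
At 23.5°: h = 1.000, k = 1.090; principal scales a = 1.090, b = 1.000.
sin(ω/2) = (a − b)/(a + b) = 0.09044/2.090 = 0.04326, so ω = 2 arcsin(0.04326) ≈ 5.0°.

5.0°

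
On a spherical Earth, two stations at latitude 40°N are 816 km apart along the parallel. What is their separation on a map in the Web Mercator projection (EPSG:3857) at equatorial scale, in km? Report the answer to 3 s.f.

For Mercator, h = k = sec φ (a conformal cylindrical projection has a single point scale, 1/cos φ).
Along the parallel, k = sec 40° = 1/0.7660 = 1.305.
Map distance = 816 × 1.305 ≈ 1070 km.

1070 km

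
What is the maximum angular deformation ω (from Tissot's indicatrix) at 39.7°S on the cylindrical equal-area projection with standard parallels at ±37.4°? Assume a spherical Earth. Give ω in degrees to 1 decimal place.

3.7°

A cylindrical equal-area projection with standard parallel φ₀ has meridian scale h = cos φ / cos φ₀ and parallel scale k = cos φ₀ / cos φ (so areas are preserved, h·k = 1).
At 39.7°: h = 0.9685, k = 1.033; principal scales a = 1.033, b = 0.9685.
sin(ω/2) = (a − b)/(a + b) = 0.06400/2.001 = 0.03198, so ω = 2 arcsin(0.03198) ≈ 3.7°.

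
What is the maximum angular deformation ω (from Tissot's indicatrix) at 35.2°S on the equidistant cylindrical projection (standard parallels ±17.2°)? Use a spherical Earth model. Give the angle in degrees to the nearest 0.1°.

In the equirectangular projection with standard parallel φ₀ = 17.2° (x = Rλ cos φ₀, y = Rφ), meridians are true-scale (h = 1) and the parallel scale is k = cos φ₀ / cos φ.
At 35.2°: h = 1.000, k = 1.169; principal scales a = 1.169, b = 1.000.
sin(ω/2) = (a − b)/(a + b) = 0.1690/2.169 = 0.07793, so ω = 2 arcsin(0.07793) ≈ 8.9°.

8.9°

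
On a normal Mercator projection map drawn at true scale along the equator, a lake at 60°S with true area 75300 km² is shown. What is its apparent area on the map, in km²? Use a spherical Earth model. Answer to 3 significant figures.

301000 km²

The Mercator projection is conformal; its linear scale factor is the same in every direction and equals sec φ = 1/cos φ.
Areal scale = k² = sec²φ = 1/cos²(60°) = 1/0.5000² = 4.000.
Apparent area = 75300 × 4.000 ≈ 301000 km².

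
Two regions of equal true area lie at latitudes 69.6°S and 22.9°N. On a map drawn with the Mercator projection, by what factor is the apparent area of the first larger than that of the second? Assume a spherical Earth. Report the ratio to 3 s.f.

6.98

Mercator is conformal with k = sec φ, so areal scale = k² = sec²φ.
At 69.6°: sec²(69.6°) = 1/0.3486² = 8.230.
At 22.9°: sec²(22.9°) = 1/0.9212² = 1.178.
Ratio = 8.230/1.178 = cos²(22.9°)/cos²(69.6°) ≈ 6.98.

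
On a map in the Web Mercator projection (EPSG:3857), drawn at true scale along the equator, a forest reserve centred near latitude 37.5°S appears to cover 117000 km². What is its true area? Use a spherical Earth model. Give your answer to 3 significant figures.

73600 km²

For Mercator, h = k = sec φ (a conformal cylindrical projection has a single point scale, 1/cos φ).
Areal scale = k² = sec²φ = 1/cos²(37.5°) = 1/0.7934² = 1.589.
True area = apparent / (areal scale) = 117000 / 1.589 ≈ 73600 km².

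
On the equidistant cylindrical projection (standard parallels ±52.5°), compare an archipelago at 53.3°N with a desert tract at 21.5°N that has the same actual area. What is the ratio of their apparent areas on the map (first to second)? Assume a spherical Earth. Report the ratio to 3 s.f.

1.56

The equidistant cylindrical projection with φ₀ = 52.5° has h = 1 (meridians true) and k = cos φ₀ / cos φ along parallels.
Areal scale at 53.3°: h·k = 1.000 × 1.019 = 1.019.
Areal scale at 21.5°: h·k = 1.000 × 0.6543 = 0.6543.
Ratio = 1.019/0.6543 ≈ 1.56.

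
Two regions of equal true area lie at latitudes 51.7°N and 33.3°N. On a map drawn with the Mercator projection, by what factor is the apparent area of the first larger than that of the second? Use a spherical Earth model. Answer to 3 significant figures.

On Mercator, area is exaggerated by sec²φ = 1/cos²φ.
At 51.7°: sec²(51.7°) = 1/0.6198² = 2.603.
At 33.3°: sec²(33.3°) = 1/0.8358² = 1.431.
Ratio = 2.603/1.431 = cos²(33.3°)/cos²(51.7°) ≈ 1.82.

1.82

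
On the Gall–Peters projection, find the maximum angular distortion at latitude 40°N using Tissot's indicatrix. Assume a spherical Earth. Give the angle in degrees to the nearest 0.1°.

Gall–Peters is a cylindrical equal-area projection with standard parallels at ±45°. For cylindrical equal-area with standard parallel φ₀, h = cos φ / cos φ₀ and k = cos φ₀ / cos φ, so h·k = 1.
At 40°: h = 1.083, k = 0.9231; principal scales a = 1.083, b = 0.9231.
sin(ω/2) = (a − b)/(a + b) = 0.1603/2.006 = 0.07989, so ω = 2 arcsin(0.07989) ≈ 9.2°.

9.2°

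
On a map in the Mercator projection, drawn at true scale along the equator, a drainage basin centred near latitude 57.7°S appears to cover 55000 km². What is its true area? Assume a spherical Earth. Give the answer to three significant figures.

15700 km²

The Mercator projection is conformal; its linear scale factor is the same in every direction and equals sec φ = 1/cos φ.
Areal scale = k² = sec²φ = 1/cos²(57.7°) = 1/0.5344² = 3.502.
True area = apparent / (areal scale) = 55000 / 3.502 ≈ 15700 km².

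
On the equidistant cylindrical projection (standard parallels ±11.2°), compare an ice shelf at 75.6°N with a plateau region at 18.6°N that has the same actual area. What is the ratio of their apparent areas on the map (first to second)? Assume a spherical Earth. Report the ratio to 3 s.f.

3.81

With standard parallel φ₀ = 11.2°, the equirectangular projection gives x = Rλ cos φ₀, y = Rφ, so h = 1 and k = cos 11.2° / cos φ.
Areal scale at 75.6°: h·k = 1.000 × 3.944 = 3.944.
Areal scale at 18.6°: h·k = 1.000 × 1.035 = 1.035.
Ratio = 3.944/1.035 ≈ 3.81.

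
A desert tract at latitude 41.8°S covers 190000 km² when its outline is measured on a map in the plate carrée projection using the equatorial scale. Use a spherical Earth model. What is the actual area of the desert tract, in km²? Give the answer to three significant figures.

142000 km²

Plate carrée maps x = Rλ, y = Rφ. The meridian scale is h = 1 and the parallel scale is k = 1/cos φ = sec φ.
Areal scale = h·k = 1 × sec φ; at 41.8°, h = 1.000, k = 1.341, so h·k = 1.341.
True area = apparent / (areal scale) = 190000 / 1.341 ≈ 142000 km².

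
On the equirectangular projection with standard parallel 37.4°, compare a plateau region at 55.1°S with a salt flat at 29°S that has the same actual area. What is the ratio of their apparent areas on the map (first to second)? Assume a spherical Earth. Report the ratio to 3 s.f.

1.53

With standard parallel φ₀ = 37.4°, the equirectangular projection gives x = Rλ cos φ₀, y = Rφ, so h = 1 and k = cos 37.4° / cos φ.
Areal scale at 55.1°: h·k = 1.000 × 1.388 = 1.388.
Areal scale at 29°: h·k = 1.000 × 0.9083 = 0.9083.
Ratio = 1.388/0.9083 ≈ 1.53.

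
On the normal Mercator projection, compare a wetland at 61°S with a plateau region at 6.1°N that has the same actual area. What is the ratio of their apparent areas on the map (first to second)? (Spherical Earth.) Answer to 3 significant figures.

Mercator areal scale is sec²φ.
At 61°: sec²(61°) = 1/0.4848² = 4.255.
At 6.1°: sec²(6.1°) = 1/0.9943² = 1.011.
Ratio = 4.255/1.011 = cos²(6.1°)/cos²(61°) ≈ 4.21.

4.21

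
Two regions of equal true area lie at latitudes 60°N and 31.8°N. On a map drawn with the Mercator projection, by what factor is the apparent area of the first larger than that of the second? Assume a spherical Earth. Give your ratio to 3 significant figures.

2.89

Mercator areal scale is sec²φ.
At 60°: sec²(60°) = 1/0.5000² = 4.000.
At 31.8°: sec²(31.8°) = 1/0.8499² = 1.384.
Ratio = 4.000/1.384 = cos²(31.8°)/cos²(60°) ≈ 2.89.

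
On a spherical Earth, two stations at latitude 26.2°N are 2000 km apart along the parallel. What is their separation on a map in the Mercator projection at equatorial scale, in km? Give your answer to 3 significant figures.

2230 km

The Mercator projection is conformal; its linear scale factor is the same in every direction and equals sec φ = 1/cos φ.
Along the parallel, k = sec 26.2° = 1/0.8973 = 1.115.
Map distance = 2000 × 1.115 ≈ 2230 km.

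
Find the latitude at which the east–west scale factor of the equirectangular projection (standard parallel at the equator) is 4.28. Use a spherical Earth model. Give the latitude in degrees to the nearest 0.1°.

Plate carrée: h = 1, k = sec φ along parallels.
sec φ = 4.28  ⇒  cos φ = 0.2336  ⇒  φ ≈ 76.5°.

76.5°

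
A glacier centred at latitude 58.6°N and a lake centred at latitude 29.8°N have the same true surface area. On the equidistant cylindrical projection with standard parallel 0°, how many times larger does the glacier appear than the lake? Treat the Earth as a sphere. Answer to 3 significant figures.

For the equirectangular projection with φ₀ = 0 (plate carrée), h = 1 along meridians and k = sec φ along parallels.
Areal scale at 58.6°: h·k = 1.000 × 1.919 = 1.919.
Areal scale at 29.8°: h·k = 1.000 × 1.152 = 1.152.
Ratio = 1.919/1.152 ≈ 1.67.

1.67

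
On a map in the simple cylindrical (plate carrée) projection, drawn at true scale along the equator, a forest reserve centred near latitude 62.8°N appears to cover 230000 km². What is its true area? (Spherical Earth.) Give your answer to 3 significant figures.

105000 km²

Plate carrée maps x = Rλ, y = Rφ. The meridian scale is h = 1 and the parallel scale is k = 1/cos φ = sec φ.
Areal scale = h·k = 1 × sec φ; at 62.8°, h = 1.000, k = 2.188, so h·k = 2.188.
True area = apparent / (areal scale) = 230000 / 2.188 ≈ 105000 km².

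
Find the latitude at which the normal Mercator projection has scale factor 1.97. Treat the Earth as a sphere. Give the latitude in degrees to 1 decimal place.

Mercator scale is k = sec φ = 1/cos φ.
1/cos φ = 1.97  ⇒  cos φ = 0.5076  ⇒  φ = arccos(0.5076) ≈ 59.5°.

59.5°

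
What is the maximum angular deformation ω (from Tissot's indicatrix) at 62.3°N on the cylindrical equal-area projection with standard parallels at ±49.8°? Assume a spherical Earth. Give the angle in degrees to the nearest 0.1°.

37.0°

Cylindrical equal-area (φ₀ = 49.8°): h = cos φ / cos 49.8° along meridians, k = cos 49.8° / cos φ along parallels; h·k = 1.
At 62.3°: h = 0.7202, k = 1.389; principal scales a = 1.389, b = 0.7202.
sin(ω/2) = (a − b)/(a + b) = 0.6684/2.109 = 0.3170, so ω = 2 arcsin(0.3170) ≈ 37.0°.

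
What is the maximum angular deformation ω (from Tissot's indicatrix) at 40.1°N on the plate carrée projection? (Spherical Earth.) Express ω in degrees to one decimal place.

15.3°

Plate carrée maps x = Rλ, y = Rφ. The meridian scale is h = 1 and the parallel scale is k = 1/cos φ = sec φ.
At 40.1°: h = 1.000, k = 1.307; principal scales a = 1.307, b = 1.000.
sin(ω/2) = (a − b)/(a + b) = 0.3073/2.307 = 0.1332, so ω = 2 arcsin(0.1332) ≈ 15.3°.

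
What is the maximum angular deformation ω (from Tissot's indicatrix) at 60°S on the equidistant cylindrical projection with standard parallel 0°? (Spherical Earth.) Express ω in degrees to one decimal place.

38.9°

In the plate carrée (x = Rλ, y = Rφ), meridians are true-scale (h = 1) and parallels are stretched by k = sec φ.
At 60°: h = 1.000, k = 2.000; principal scales a = 2.000, b = 1.000.
sin(ω/2) = (a − b)/(a + b) = 1.0000/3.000 = 0.3333, so ω = 2 arcsin(0.3333) ≈ 38.9°.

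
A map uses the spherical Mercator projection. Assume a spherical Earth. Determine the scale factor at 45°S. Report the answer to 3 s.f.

1.41

The Mercator projection is conformal; its linear scale factor is the same in every direction and equals sec φ = 1/cos φ.
k = 1/cos 45° = 1/0.7071 = 1.414.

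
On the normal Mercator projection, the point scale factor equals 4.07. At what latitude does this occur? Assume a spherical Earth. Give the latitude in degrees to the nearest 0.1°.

75.8°

Mercator scale is k = sec φ = 1/cos φ.
1/cos φ = 4.07  ⇒  cos φ = 0.2457  ⇒  φ = arccos(0.2457) ≈ 75.8°.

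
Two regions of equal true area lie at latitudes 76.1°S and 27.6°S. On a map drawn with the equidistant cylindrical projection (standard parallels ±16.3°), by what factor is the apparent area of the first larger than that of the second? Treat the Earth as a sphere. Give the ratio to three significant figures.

3.69

With standard parallel φ₀ = 16.3°, the equirectangular projection gives x = Rλ cos φ₀, y = Rφ, so h = 1 and k = cos 16.3° / cos φ.
Areal scale at 76.1°: h·k = 1.000 × 3.995 = 3.995.
Areal scale at 27.6°: h·k = 1.000 × 1.083 = 1.083.
Ratio = 3.995/1.083 ≈ 3.69.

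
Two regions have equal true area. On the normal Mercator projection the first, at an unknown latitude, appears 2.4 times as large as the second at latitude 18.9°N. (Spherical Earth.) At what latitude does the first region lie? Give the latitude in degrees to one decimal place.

Mercator areal scale is sec²φ, so apparent-area ratio = sec²φ₁ / sec²φ₂ = cos²φ₂ / cos²φ₁.
cos²φ₂ / cos²φ₁ = 2.4  ⇒  cos φ₁ = cos 18.9° / √2.4 = 0.9461/1.549 = 0.6107.
φ₁ = arccos(0.6107) ≈ 52.4°.

52.4°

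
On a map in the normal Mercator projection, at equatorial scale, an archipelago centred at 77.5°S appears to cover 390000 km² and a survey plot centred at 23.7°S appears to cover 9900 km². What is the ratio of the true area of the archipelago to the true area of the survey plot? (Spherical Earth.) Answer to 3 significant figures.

Mercator's areal exaggeration is sec²φ; hence true area = (apparent area) · cos²φ.
True area of archipelago: 390000 × cos²(77.5°) = 390000 × 0.04685 = 18270 km².
True area of survey plot: 9900 × cos²(23.7°) = 9900 × 0.8384 = 8301 km².
Ratio = 18270 / 8301 ≈ 2.20.

2.20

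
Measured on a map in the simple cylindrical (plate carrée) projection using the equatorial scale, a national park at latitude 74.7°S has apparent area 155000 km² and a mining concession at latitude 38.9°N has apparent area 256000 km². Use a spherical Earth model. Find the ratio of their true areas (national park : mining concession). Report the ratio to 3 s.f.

0.205

On the plate carrée, areal scale = h·k = 1 × sec φ, so true area = apparent × cos φ.
True area of national park: 155000 × cos(74.7°) = 155000 × 0.2639 = 40900 km².
True area of mining concession: 256000 × cos(38.9°) = 256000 × 0.7782 = 199200 km².
Ratio = 40900 / 199200 ≈ 0.205.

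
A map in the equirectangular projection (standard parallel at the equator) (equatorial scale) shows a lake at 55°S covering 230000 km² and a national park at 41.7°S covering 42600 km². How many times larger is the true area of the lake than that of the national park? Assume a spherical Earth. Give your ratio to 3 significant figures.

4.15

On the plate carrée, areal scale = h·k = 1 × sec φ, so true area = apparent × cos φ.
True area of lake: 230000 × cos(55°) = 230000 × 0.5736 = 131900 km².
True area of national park: 42600 × cos(41.7°) = 42600 × 0.7466 = 31810 km².
Ratio = 131900 / 31810 ≈ 4.15.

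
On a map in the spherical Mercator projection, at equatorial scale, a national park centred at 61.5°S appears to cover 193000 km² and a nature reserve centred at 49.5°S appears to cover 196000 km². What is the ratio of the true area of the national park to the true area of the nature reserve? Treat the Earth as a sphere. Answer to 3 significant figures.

0.532

Mercator's areal exaggeration is sec²φ; hence true area = (apparent area) · cos²φ.
True area of national park: 193000 × cos²(61.5°) = 193000 × 0.2277 = 43940 km².
True area of nature reserve: 196000 × cos²(49.5°) = 196000 × 0.4218 = 82670 km².
Ratio = 43940 / 82670 ≈ 0.532.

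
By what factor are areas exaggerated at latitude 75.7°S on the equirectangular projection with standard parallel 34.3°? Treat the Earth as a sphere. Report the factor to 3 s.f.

3.34

In the equirectangular projection with standard parallel φ₀ = 34.3° (x = Rλ cos φ₀, y = Rφ), meridians are true-scale (h = 1) and the parallel scale is k = cos φ₀ / cos φ.
Areal scale = h·k = 1 × cos φ₀ / cos φ; at 75.7°, h = 1.000, k = 3.345, so h·k = 3.345.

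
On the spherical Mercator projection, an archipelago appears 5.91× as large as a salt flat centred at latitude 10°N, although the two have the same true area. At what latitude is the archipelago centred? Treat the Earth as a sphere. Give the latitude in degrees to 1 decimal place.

Mercator areal scale is sec²φ, so apparent-area ratio = sec²φ₁ / sec²φ₂ = cos²φ₂ / cos²φ₁.
cos²φ₂ / cos²φ₁ = 5.91  ⇒  cos φ₁ = cos 10° / √5.91 = 0.9848/2.431 = 0.4051.
φ₁ = arccos(0.4051) ≈ 66.1°.

66.1°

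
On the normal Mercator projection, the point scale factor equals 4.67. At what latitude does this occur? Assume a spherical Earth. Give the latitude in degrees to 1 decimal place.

77.6°

Mercator scale is k = sec φ = 1/cos φ.
1/cos φ = 4.67  ⇒  cos φ = 0.2141  ⇒  φ = arccos(0.2141) ≈ 77.6°.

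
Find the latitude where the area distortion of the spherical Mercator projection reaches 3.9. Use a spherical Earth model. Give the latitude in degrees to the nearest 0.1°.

Mercator areal scale is sec²φ.
sec²φ = 3.9  ⇒  cos²φ = 0.2564  ⇒  cos φ = 0.5064.
φ = arccos(0.5064) ≈ 59.6°.

59.6°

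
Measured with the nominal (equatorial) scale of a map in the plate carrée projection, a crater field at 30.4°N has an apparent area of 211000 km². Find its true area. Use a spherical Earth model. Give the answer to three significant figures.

In the plate carrée (x = Rλ, y = Rφ), meridians are true-scale (h = 1) and parallels are stretched by k = sec φ.
Areal scale = h·k = 1 × sec φ; at 30.4°, h = 1.000, k = 1.159, so h·k = 1.159.
True area = apparent / (areal scale) = 211000 / 1.159 ≈ 182000 km².

182000 km²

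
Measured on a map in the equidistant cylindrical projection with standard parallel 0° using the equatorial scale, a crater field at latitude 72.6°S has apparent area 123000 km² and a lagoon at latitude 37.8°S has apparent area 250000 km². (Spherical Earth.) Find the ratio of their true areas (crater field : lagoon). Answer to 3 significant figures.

On the plate carrée, areal scale = h·k = 1 × sec φ, so true area = apparent × cos φ.
True area of crater field: 123000 × cos(72.6°) = 123000 × 0.2990 = 36780 km².
True area of lagoon: 250000 × cos(37.8°) = 250000 × 0.7902 = 197500 km².
Ratio = 36780 / 197500 ≈ 0.186.

0.186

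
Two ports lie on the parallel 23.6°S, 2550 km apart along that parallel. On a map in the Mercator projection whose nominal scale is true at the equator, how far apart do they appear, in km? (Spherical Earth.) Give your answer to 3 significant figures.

2780 km

For Mercator, h = k = sec φ (a conformal cylindrical projection has a single point scale, 1/cos φ).
Along the parallel, k = sec 23.6° = 1/0.9164 = 1.091.
Map distance = 2550 × 1.091 ≈ 2780 km.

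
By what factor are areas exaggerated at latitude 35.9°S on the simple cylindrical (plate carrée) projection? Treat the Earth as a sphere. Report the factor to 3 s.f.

For the equirectangular projection with φ₀ = 0 (plate carrée), h = 1 along meridians and k = sec φ along parallels.
Areal scale = h·k = 1 × sec φ; at 35.9°, h = 1.000, k = 1.235, so h·k = 1.235.

1.23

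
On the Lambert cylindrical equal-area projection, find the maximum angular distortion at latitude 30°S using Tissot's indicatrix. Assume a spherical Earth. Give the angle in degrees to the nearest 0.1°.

16.4°

The Lambert cylindrical equal-area projection is the cylindrical equal-area projection with its standard parallel at the equator (φ₀ = 0). For cylindrical equal-area with standard parallel φ₀, h = cos φ / cos φ₀ and k = cos φ₀ / cos φ, so h·k = 1.
At 30°: h = 0.8660, k = 1.155; principal scales a = 1.155, b = 0.8660.
sin(ω/2) = (a − b)/(a + b) = 0.2887/2.021 = 0.1429, so ω = 2 arcsin(0.1429) ≈ 16.4°.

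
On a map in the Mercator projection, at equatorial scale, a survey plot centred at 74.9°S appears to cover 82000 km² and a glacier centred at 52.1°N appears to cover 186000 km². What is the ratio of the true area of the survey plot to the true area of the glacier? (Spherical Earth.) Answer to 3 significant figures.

0.0793

Mercator's areal exaggeration is sec²φ; hence true area = (apparent area) · cos²φ.
True area of survey plot: 82000 × cos²(74.9°) = 82000 × 0.06786 = 5565 km².
True area of glacier: 186000 × cos²(52.1°) = 186000 × 0.3773 = 70190 km².
Ratio = 5565 / 70190 ≈ 0.0793.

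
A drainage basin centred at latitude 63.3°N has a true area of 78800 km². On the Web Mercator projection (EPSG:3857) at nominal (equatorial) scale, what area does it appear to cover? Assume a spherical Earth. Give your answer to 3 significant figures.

390000 km²

Mercator is conformal, so the point scale is isotropic: h = k = sec φ = 1/cos φ.
Areal scale = k² = sec²φ = 1/cos²(63.3°) = 1/0.4493² = 4.953.
Apparent area = 78800 × 4.953 ≈ 390000 km².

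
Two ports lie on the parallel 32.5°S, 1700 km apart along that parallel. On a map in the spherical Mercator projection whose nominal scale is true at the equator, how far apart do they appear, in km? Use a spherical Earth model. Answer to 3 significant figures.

For Mercator, h = k = sec φ (a conformal cylindrical projection has a single point scale, 1/cos φ).
Along the parallel, k = sec 32.5° = 1/0.8434 = 1.186.
Map distance = 1700 × 1.186 ≈ 2020 km.

2020 km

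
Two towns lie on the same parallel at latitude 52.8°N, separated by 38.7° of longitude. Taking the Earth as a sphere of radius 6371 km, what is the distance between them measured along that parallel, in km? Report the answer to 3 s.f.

2600 km

Arc length along a parallel = R cos φ · Δλ (with Δλ in radians).
= 6371 × cos 52.8° × (38.7° × π/180) = 6371 × 0.6046 × 0.6754 ≈ 2600 km.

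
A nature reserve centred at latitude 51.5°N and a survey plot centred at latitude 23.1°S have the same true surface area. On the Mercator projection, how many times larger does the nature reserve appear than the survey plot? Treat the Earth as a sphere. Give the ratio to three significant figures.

Mercator is conformal with k = sec φ, so areal scale = k² = sec²φ.
At 51.5°: sec²(51.5°) = 1/0.6225² = 2.580.
At 23.1°: sec²(23.1°) = 1/0.9198² = 1.182.
Ratio = 2.580/1.182 = cos²(23.1°)/cos²(51.5°) ≈ 2.18.

2.18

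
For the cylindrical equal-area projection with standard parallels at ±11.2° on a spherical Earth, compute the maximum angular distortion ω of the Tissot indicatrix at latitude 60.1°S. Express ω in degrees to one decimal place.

A cylindrical equal-area projection with standard parallel φ₀ has meridian scale h = cos φ / cos φ₀ and parallel scale k = cos φ₀ / cos φ (so areas are preserved, h·k = 1).
At 60.1°: h = 0.5082, k = 1.968; principal scales a = 1.968, b = 0.5082.
sin(ω/2) = (a − b)/(a + b) = 1.460/2.476 = 0.5895, so ω = 2 arcsin(0.5895) ≈ 72.2°.

72.2°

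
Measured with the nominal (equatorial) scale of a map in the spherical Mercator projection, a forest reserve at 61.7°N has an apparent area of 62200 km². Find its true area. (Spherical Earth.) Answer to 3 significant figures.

Mercator is conformal, so the point scale is isotropic: h = k = sec φ = 1/cos φ.
Areal scale = k² = sec²φ = 1/cos²(61.7°) = 1/0.4741² = 4.449.
True area = apparent / (areal scale) = 62200 / 4.449 ≈ 14000 km².

14000 km²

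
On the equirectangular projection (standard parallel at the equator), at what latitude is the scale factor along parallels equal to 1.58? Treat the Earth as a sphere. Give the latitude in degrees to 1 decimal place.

Plate carrée: h = 1, k = sec φ along parallels.
sec φ = 1.58  ⇒  cos φ = 0.6329  ⇒  φ ≈ 50.7°.

50.7°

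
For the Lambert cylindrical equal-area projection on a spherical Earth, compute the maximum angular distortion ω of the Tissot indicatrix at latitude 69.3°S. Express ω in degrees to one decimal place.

The Lambert cylindrical equal-area projection is the cylindrical equal-area projection with its standard parallel at the equator (φ₀ = 0). Cylindrical equal-area (φ₀ = 0°): h = cos φ / cos 0° along meridians, k = cos 0° / cos φ along parallels; h·k = 1.
At 69.3°: h = 0.3535, k = 2.829; principal scales a = 2.829, b = 0.3535.
sin(ω/2) = (a − b)/(a + b) = 2.476/3.183 = 0.7779, so ω = 2 arcsin(0.7779) ≈ 102.1°.

102.1°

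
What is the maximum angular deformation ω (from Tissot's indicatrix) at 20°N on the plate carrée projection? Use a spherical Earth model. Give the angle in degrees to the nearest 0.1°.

3.6°

In the plate carrée (x = Rλ, y = Rφ), meridians are true-scale (h = 1) and parallels are stretched by k = sec φ.
At 20°: h = 1.000, k = 1.064; principal scales a = 1.064, b = 1.000.
sin(ω/2) = (a − b)/(a + b) = 0.06418/2.064 = 0.03109, so ω = 2 arcsin(0.03109) ≈ 3.6°.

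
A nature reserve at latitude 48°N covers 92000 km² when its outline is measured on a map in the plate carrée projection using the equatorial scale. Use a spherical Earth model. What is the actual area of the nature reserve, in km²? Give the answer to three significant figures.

61600 km²

In the plate carrée (x = Rλ, y = Rφ), meridians are true-scale (h = 1) and parallels are stretched by k = sec φ.
Areal scale = h·k = 1 × sec φ; at 48°, h = 1.000, k = 1.494, so h·k = 1.494.
True area = apparent / (areal scale) = 92000 / 1.494 ≈ 61600 km².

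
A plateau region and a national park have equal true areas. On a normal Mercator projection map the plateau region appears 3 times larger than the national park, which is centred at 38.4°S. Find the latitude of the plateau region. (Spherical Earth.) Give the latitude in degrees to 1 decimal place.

For equal true areas on Mercator, apparent areas scale as sec²φ, so the ratio is cos²φ₂ / cos²φ₁.
cos²φ₂ / cos²φ₁ = 3  ⇒  cos φ₁ = cos 38.4° / √3 = 0.7837/1.732 = 0.4525.
φ₁ = arccos(0.4525) ≈ 63.1°.

63.1°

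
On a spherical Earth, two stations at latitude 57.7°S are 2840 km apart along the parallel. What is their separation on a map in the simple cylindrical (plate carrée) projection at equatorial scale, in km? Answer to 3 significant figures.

5310 km

In the plate carrée (x = Rλ, y = Rφ), meridians are true-scale (h = 1) and parallels are stretched by k = sec φ.
Along the parallel, k = sec 57.7° = 1/0.5344 = 1.871.
Map distance = 2840 × 1.871 ≈ 5310 km.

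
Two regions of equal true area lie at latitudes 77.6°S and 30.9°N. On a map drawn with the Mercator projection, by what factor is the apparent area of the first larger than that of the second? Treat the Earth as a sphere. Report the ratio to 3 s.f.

16.0

On Mercator, area is exaggerated by sec²φ = 1/cos²φ.
At 77.6°: sec²(77.6°) = 1/0.2147² = 21.69.
At 30.9°: sec²(30.9°) = 1/0.8581² = 1.358.
Ratio = 21.69/1.358 = cos²(30.9°)/cos²(77.6°) ≈ 16.0.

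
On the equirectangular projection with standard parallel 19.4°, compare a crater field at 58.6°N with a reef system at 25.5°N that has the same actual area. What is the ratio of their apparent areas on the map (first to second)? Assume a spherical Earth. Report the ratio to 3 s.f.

With standard parallel φ₀ = 19.4°, the equirectangular projection gives x = Rλ cos φ₀, y = Rφ, so h = 1 and k = cos 19.4° / cos φ.
Areal scale at 58.6°: h·k = 1.000 × 1.810 = 1.810.
Areal scale at 25.5°: h·k = 1.000 × 1.045 = 1.045.
Ratio = 1.810/1.045 ≈ 1.73.

1.73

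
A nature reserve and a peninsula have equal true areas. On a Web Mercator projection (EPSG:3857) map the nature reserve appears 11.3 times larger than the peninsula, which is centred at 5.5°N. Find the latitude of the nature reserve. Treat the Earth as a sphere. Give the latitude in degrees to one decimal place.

72.8°

For equal true areas on Mercator, apparent areas scale as sec²φ, so the ratio is cos²φ₂ / cos²φ₁.
cos²φ₂ / cos²φ₁ = 11.3  ⇒  cos φ₁ = cos 5.5° / √11.3 = 0.9954/3.362 = 0.2961.
φ₁ = arccos(0.2961) ≈ 72.8°.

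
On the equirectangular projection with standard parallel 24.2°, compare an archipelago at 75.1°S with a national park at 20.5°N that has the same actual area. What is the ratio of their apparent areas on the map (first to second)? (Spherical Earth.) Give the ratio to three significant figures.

In the equirectangular projection with standard parallel φ₀ = 24.2° (x = Rλ cos φ₀, y = Rφ), meridians are true-scale (h = 1) and the parallel scale is k = cos φ₀ / cos φ.
Areal scale at 75.1°: h·k = 1.000 × 3.547 = 3.547.
Areal scale at 20.5°: h·k = 1.000 × 0.9738 = 0.9738.
Ratio = 3.547/0.9738 ≈ 3.64.

3.64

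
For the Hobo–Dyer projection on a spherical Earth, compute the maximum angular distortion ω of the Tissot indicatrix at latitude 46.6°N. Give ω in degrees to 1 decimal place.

The Hobo–Dyer projection is cylindrical equal-area with φ₀ = 37.5°. Cylindrical equal-area (φ₀ = 37.5°): h = cos φ / cos 37.5° along meridians, k = cos 37.5° / cos φ along parallels; h·k = 1.
At 46.6°: h = 0.8661, k = 1.155; principal scales a = 1.155, b = 0.8661.
sin(ω/2) = (a − b)/(a + b) = 0.2886/2.021 = 0.1428, so ω = 2 arcsin(0.1428) ≈ 16.4°.

16.4°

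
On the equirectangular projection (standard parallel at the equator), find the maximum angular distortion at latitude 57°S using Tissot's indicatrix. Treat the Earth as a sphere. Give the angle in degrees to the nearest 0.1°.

Plate carrée maps x = Rλ, y = Rφ. The meridian scale is h = 1 and the parallel scale is k = 1/cos φ = sec φ.
At 57°: h = 1.000, k = 1.836; principal scales a = 1.836, b = 1.000.
sin(ω/2) = (a − b)/(a + b) = 0.8361/2.836 = 0.2948, so ω = 2 arcsin(0.2948) ≈ 34.3°.

34.3°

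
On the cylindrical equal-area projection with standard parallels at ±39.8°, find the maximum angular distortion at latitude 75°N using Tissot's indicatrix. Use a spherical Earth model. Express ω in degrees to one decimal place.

105.5°

A cylindrical equal-area projection with standard parallel φ₀ has meridian scale h = cos φ / cos φ₀ and parallel scale k = cos φ₀ / cos φ (so areas are preserved, h·k = 1).
At 75°: h = 0.3369, k = 2.968; principal scales a = 2.968, b = 0.3369.
sin(ω/2) = (a − b)/(a + b) = 2.632/3.305 = 0.7962, so ω = 2 arcsin(0.7962) ≈ 105.5°.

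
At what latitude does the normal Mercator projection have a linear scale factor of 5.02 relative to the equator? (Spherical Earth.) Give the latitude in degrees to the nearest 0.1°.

Mercator scale is k = sec φ = 1/cos φ.
1/cos φ = 5.02  ⇒  cos φ = 0.1992  ⇒  φ = arccos(0.1992) ≈ 78.5°.

78.5°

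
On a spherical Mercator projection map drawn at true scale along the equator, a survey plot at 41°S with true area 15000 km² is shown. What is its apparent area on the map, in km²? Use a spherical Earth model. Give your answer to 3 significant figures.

26300 km²

Mercator is conformal, so the point scale is isotropic: h = k = sec φ = 1/cos φ.
Areal scale = k² = sec²φ = 1/cos²(41°) = 1/0.7547² = 1.756.
Apparent area = 15000 × 1.756 ≈ 26300 km².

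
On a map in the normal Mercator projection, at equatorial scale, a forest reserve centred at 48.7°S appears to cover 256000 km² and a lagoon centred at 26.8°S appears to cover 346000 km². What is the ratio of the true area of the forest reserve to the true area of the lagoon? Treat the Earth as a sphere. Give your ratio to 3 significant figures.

0.405

Since Mercator area scale is 1/cos²φ, the true area equals the apparent area multiplied by cos²φ.
True area of forest reserve: 256000 × cos²(48.7°) = 256000 × 0.4356 = 111500 km².
True area of lagoon: 346000 × cos²(26.8°) = 346000 × 0.7967 = 275700 km².
Ratio = 111500 / 275700 ≈ 0.405.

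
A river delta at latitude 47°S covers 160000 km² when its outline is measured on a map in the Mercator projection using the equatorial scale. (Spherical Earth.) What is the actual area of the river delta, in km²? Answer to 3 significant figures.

74400 km²

For Mercator, h = k = sec φ (a conformal cylindrical projection has a single point scale, 1/cos φ).
Areal scale = k² = sec²φ = 1/cos²(47°) = 1/0.6820² = 2.150.
True area = apparent / (areal scale) = 160000 / 2.150 ≈ 74400 km².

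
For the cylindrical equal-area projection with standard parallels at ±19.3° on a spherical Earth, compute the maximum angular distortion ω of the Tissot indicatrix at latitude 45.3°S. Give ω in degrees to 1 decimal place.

For cylindrical equal-area with standard parallel φ₀, h = cos φ / cos φ₀ and k = cos φ₀ / cos φ, so h·k = 1.
At 45.3°: h = 0.7453, k = 1.342; principal scales a = 1.342, b = 0.7453.
sin(ω/2) = (a − b)/(a + b) = 0.5965/2.087 = 0.2858, so ω = 2 arcsin(0.2858) ≈ 33.2°.

33.2°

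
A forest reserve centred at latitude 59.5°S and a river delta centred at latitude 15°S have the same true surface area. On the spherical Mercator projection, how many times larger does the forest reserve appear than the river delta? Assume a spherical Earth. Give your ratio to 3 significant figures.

3.62

Mercator areal scale is sec²φ.
At 59.5°: sec²(59.5°) = 1/0.5075² = 3.882.
At 15°: sec²(15°) = 1/0.9659² = 1.072.
Ratio = 3.882/1.072 = cos²(15°)/cos²(59.5°) ≈ 3.62.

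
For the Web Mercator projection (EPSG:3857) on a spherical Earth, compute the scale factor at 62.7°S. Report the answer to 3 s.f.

For Mercator, h = k = sec φ (a conformal cylindrical projection has a single point scale, 1/cos φ).
k = 1/cos 62.7° = 1/0.4586 = 2.180.

2.18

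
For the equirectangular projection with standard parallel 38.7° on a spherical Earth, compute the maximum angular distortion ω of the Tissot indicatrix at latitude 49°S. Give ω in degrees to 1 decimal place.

9.9°

With standard parallel φ₀ = 38.7°, the equirectangular projection gives x = Rλ cos φ₀, y = Rφ, so h = 1 and k = cos 38.7° / cos φ.
At 49°: h = 1.000, k = 1.190; principal scales a = 1.190, b = 1.000.
sin(ω/2) = (a − b)/(a + b) = 0.1896/2.190 = 0.08658, so ω = 2 arcsin(0.08658) ≈ 9.9°.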